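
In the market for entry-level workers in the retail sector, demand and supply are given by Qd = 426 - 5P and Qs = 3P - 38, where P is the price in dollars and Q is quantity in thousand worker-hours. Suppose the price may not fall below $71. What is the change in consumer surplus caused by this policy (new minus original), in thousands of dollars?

Equilibrium: 426 - 5P = 3P - 38, so 464 = 8P and P* = 58, Q* = 136.
Since 71 > 58, the floor is binding.
At P = 71: Qd = 426 - 5·71 = 71 and Qs = 3·71 - 38 = 175.
Consumer surplus without the control is ½ · (85.2 - 58) · 136 = 1849.6.
With the floor, consumers buy 71 units at 71, so CS = ½ · (85.2 - 71) · 71 = 504.1.
Change in consumer surplus = 504.1 - 1849.6 = -1345.5.

-1345.5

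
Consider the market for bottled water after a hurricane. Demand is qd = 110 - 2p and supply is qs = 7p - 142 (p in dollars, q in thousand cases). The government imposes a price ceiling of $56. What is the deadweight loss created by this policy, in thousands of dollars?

0

Setting quantity demanded equal to quantity supplied, 110 - 2p = 7p - 142, gives p* = 28 and q* = 54.
Since 56 is above p* = 28, the ceiling does not bind and the free-market outcome prevails.
Since the control does not bind, no trades are prevented and deadweight loss is zero.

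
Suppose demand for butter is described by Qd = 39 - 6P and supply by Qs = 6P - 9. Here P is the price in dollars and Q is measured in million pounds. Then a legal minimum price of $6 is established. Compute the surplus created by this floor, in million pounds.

24

Equilibrium: 39 - 6P = 6P - 9, so 48 = 12P and P* = 4, Q* = 15.
Since 6 > 4, the floor is binding.
At P = 6: Qd = 39 - 6·6 = 3 and Qs = 6·6 - 9 = 27.
Surplus = Qs - Qd = 27 - 3 = 24.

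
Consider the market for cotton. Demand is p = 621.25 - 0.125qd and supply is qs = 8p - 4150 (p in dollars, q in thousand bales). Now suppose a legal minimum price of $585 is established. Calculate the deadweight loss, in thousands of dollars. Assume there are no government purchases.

1800

Rearranging demand gives qd = 4970 - 8p. Without the control the market clears where 4970 - 8p = 8p - 4150, i.e. p* = 570 and q* = 410.
Because the floor (585) lies above the market-clearing price, it is binding.
At p = 585: qd = 4970 - 8·585 = 290 and qs = 8·585 - 4150 = 530.
Quantity traded falls to 290. At q = 290 the demand price is (4970 - 290)/8 = 585 and the supply price is (4150 + 290)/8 = 555.
Deadweight loss = ½ · (585 - 555) · (410 - 290) = ½ · 30 · 120 = 1800.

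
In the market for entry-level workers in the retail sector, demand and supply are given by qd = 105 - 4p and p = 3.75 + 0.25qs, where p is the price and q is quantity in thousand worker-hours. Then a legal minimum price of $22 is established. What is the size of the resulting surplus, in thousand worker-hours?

Rearranging supply gives qs = 4p - 15. Without the control the market clears where 105 - 4p = 4p - 15, i.e. p* = 15 and q* = 45.
Since 22 > 15, the floor is binding.
At p = 22: qd = 105 - 4·22 = 17 and qs = 4·22 - 15 = 73.
Surplus = qs - qd = 73 - 17 = 56.

56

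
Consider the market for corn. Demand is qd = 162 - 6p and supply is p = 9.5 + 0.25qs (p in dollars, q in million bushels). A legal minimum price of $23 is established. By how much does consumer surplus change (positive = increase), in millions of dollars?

Rearranging supply gives qs = 4p - 38. Without the control the market clears where 162 - 6p = 4p - 38, i.e. p* = 20 and q* = 42.
Because the floor (23) lies above the market-clearing price, it is binding.
At p = 23: qd = 162 - 6·23 = 24 and qs = 4·23 - 38 = 54.
Consumer surplus without the control is ½ · (27 - 20) · 42 = 147.
With the floor, consumers buy 24 units at 23, so CS = ½ · (27 - 23) · 24 = 48.
Change in consumer surplus = 48 - 147 = -99.

-99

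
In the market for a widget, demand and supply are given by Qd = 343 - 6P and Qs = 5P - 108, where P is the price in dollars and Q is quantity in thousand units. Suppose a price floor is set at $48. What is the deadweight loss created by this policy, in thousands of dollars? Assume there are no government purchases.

323.4

Setting quantity demanded equal to quantity supplied, 343 - 6P = 5P - 108, gives P* = 41 and Q* = 97.
Since 48 > 41, the floor is binding.
At P = 48: Qd = 343 - 6·48 = 55 and Qs = 5·48 - 108 = 132.
Quantity traded falls to 55. At Q = 55 the demand price is (343 - 55)/6 = 48 and the supply price is (108 + 55)/5 = 32.6.
Deadweight loss = ½ · (48 - 32.6) · (97 - 55) = ½ · 15.4 · 42 = 323.4.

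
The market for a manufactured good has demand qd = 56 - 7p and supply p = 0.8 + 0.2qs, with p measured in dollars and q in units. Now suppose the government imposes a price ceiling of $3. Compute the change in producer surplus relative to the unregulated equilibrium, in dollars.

Rearranging supply gives qs = 5p - 4. In a free market, 56 - 7p = 5p - 4 gives the equilibrium p* = 5, q* = 21.
The ceiling of 3 is below the equilibrium price 5, so it binds.
At p = 3: qd = 56 - 7·3 = 35 and qs = 5·3 - 4 = 11.
Producer surplus without the control is ½ · (5 - 0.8) · 21 = 44.1.
With the ceiling, producers sell 11 units at 3, so PS = ½ · (3 - 0.8) · 11 = 12.1.
Change in producer surplus = 12.1 - 44.1 = -32.

-32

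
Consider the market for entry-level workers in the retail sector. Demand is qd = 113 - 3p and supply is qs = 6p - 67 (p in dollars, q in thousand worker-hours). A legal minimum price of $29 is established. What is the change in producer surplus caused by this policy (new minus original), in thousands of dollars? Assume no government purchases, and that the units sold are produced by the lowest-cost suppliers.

173.25

In a free market, 113 - 3p = 6p - 67 gives the equilibrium p* = 20, q* = 53.
Because the floor (29) lies above the market-clearing price, it is binding.
At p = 29: qd = 113 - 3·29 = 26 and qs = 6·29 - 67 = 107.
Producer surplus without the control is ½ · (20 - 67/6) · 53 = 2809/12.
With the floor, 26 units are sold at 29. The supply price at q = 26 is 15.5, so PS = ½ · [(29 - 67/6) + (29 - 15.5)] · 26 = 1222/3.
Change in producer surplus = 1222/3 - 2809/12 = 173.25.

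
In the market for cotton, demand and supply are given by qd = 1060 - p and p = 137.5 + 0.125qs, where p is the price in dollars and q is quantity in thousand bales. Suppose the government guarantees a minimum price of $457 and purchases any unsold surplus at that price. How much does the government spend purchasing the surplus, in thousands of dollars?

Rearranging supply gives qs = 8p - 1100. In a free market, 1060 - p = 8p - 1100 gives the equilibrium p* = 240, q* = 820.
Because the floor (457) lies above the market-clearing price, it is binding.
At p = 457: qd = 1060 - 457 = 603 and qs = 8·457 - 1100 = 2556.
Surplus = qs - qd = 1953.
Government expenditure = surplus × support price = 1953 × 457 = 892521.

892521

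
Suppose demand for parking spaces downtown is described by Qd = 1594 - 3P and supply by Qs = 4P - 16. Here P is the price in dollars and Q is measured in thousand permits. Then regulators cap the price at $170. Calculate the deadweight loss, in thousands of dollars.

Equilibrium: 1594 - 3P = 4P - 16, so 1610 = 7P and P* = 230, Q* = 904.
Since 170 < 230, the ceiling is binding.
At P = 170: Qd = 1594 - 3·170 = 1084 and Qs = 4·170 - 16 = 664.
Quantity traded falls to 664. At Q = 664 the demand price is (1594 - 664)/3 = 310 and the supply price is (16 + 664)/4 = 170.
Deadweight loss = ½ · (310 - 170) · (904 - 664) = ½ · 140 · 240 = 16800.

16800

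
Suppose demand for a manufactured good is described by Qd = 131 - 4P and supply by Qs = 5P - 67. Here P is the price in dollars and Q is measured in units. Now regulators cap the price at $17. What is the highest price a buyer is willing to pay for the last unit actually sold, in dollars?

28.25

Setting quantity demanded equal to quantity supplied, 131 - 4P = 5P - 67, gives P* = 22 and Q* = 43.
Because the ceiling (17) lies below the market-clearing price, it is binding.
At P = 17: Qd = 131 - 4·17 = 63 and Qs = 5·17 - 67 = 18.
Only 18 units reach the market. On the demand curve, the marginal buyer's willingness to pay at Q = 18 is (131 - 18)/4 = 28.25.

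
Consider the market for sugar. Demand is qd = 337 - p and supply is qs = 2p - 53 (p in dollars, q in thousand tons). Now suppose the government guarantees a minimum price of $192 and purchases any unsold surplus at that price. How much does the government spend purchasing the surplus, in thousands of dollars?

Equilibrium: 337 - p = 2p - 53, so 390 = 3p and p* = 130, q* = 207.
Because the floor (192) lies above the market-clearing price, it is binding.
At p = 192: qd = 337 - 192 = 145 and qs = 2·192 - 53 = 331.
Surplus = qs - qd = 186.
Government expenditure = surplus × support price = 186 × 192 = 35712.

35712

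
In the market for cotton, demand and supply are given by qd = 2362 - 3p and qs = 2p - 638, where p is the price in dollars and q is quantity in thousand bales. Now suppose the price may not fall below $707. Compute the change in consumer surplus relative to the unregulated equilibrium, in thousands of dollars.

In a free market, 2362 - 3p = 2p - 638 gives the equilibrium p* = 600, q* = 562.
Because the floor (707) lies above the market-clearing price, it is binding.
At p = 707: qd = 2362 - 3·707 = 241 and qs = 2·707 - 638 = 776.
Consumer surplus without the control is ½ · (2362/3 - 600) · 562 = 157922/3.
With the floor, consumers buy 241 units at 707, so CS = ½ · (2362/3 - 707) · 241 = 58081/6.
Change in consumer surplus = 58081/6 - 157922/3 = -42960.5.

-42960.5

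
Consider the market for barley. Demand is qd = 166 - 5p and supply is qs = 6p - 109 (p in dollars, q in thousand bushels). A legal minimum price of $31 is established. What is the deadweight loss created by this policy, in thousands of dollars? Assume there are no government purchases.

165

Equilibrium: 166 - 5p = 6p - 109, so 275 = 11p and p* = 25, q* = 41.
Because the floor (31) lies above the market-clearing price, it is binding.
At p = 31: qd = 166 - 5·31 = 11 and qs = 6·31 - 109 = 77.
Quantity traded falls to 11. At q = 11 the demand price is (166 - 11)/5 = 31 and the supply price is (109 + 11)/6 = 20.
Deadweight loss = ½ · (31 - 20) · (41 - 11) = ½ · 11 · 30 = 165.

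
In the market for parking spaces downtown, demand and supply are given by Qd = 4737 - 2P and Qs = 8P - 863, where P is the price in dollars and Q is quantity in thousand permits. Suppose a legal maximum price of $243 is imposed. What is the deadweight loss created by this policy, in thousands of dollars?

2009780

Setting quantity demanded equal to quantity supplied, 4737 - 2P = 8P - 863, gives P* = 560 and Q* = 3617.
The ceiling of 243 is below the equilibrium price 560, so it binds.
At P = 243: Qd = 4737 - 2·243 = 4251 and Qs = 8·243 - 863 = 1081.
Quantity traded falls to 1081. At Q = 1081 the demand price is (4737 - 1081)/2 = 1828 and the supply price is (863 + 1081)/8 = 243.
Deadweight loss = ½ · (1828 - 243) · (3617 - 1081) = ½ · 1585 · 2536 = 2009780.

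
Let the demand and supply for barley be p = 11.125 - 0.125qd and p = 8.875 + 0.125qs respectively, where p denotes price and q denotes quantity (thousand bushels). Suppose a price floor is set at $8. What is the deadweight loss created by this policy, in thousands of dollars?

Rearranging demand gives qd = 89 - 8p; rearranging supply gives qs = 8p - 71. In a free market, 89 - 8p = 8p - 71 gives the equilibrium p* = 10, q* = 9.
The floor of 8 is below the equilibrium price 10, so it is not binding; the market clears at p* = 10, q* = 9.
Since the control does not bind, no trades are prevented and deadweight loss is zero.

0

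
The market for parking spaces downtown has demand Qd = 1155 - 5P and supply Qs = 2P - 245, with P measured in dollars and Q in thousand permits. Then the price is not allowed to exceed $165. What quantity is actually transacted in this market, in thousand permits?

85

Setting quantity demanded equal to quantity supplied, 1155 - 5P = 2P - 245, gives P* = 200 and Q* = 155.
Since 165 < 200, the ceiling is binding.
At P = 165: Qd = 1155 - 5·165 = 330 and Qs = 2·165 - 245 = 85.
The quantity actually transacted is the short side, supply: 85.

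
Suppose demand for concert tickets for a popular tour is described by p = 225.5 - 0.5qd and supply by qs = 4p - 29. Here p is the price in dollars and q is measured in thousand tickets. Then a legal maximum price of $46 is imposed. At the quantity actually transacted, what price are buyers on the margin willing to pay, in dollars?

Rearranging demand gives qd = 451 - 2p. Without the control the market clears where 451 - 2p = 4p - 29, i.e. p* = 80 and q* = 291.
The ceiling of 46 is below the equilibrium price 80, so it binds.
At p = 46: qd = 451 - 2·46 = 359 and qs = 4·46 - 29 = 155.
Only 155 units reach the market. On the demand curve, the marginal buyer's willingness to pay at q = 155 is (451 - 155)/2 = 148.

148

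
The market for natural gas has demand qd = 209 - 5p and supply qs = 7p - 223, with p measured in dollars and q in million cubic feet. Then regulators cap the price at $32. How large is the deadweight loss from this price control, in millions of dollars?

134.4

Without the control the market clears where 209 - 5p = 7p - 223, i.e. p* = 36 and q* = 29.
The ceiling of 32 is below the equilibrium price 36, so it binds.
At p = 32: qd = 209 - 5·32 = 49 and qs = 7·32 - 223 = 1.
Quantity traded falls to 1. At q = 1 the demand price is (209 - 1)/5 = 41.6 and the supply price is (223 + 1)/7 = 32.
Deadweight loss = ½ · (41.6 - 32) · (29 - 1) = ½ · 9.6 · 28 = 134.4.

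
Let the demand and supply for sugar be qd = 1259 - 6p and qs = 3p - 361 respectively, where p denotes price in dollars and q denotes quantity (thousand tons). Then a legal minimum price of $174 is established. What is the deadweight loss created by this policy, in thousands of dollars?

0

Equilibrium: 1259 - 6p = 3p - 361, so 1620 = 9p and p* = 180, q* = 179.
Since 174 is below p* = 180, the floor does not bind and the free-market outcome prevails.
Since the control does not bind, no trades are prevented and deadweight loss is zero.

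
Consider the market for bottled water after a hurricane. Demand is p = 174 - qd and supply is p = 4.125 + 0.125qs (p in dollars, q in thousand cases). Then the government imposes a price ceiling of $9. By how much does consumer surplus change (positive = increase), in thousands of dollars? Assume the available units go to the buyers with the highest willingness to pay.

-5726

Rearranging demand gives qd = 174 - p; rearranging supply gives qs = 8p - 33. In a free market, 174 - p = 8p - 33 gives the equilibrium p* = 23, q* = 151.
The ceiling of 9 is below the equilibrium price 23, so it binds.
At p = 9: qd = 174 - 9 = 165 and qs = 8·9 - 33 = 39.
Consumer surplus without the control is ½ · (174 - 23) · 151 = 11400.5.
With the ceiling, 39 units are sold at 9 (assume they go to the highest-value buyers). The demand price at q = 39 is 135, so CS = ½ · [(174 - 9) + (135 - 9)] · 39 = 5674.5.
Change in consumer surplus = 5674.5 - 11400.5 = -5726.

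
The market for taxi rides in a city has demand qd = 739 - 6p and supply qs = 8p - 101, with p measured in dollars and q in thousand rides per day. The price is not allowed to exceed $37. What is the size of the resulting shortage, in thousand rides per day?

Without the control the market clears where 739 - 6p = 8p - 101, i.e. p* = 60 and q* = 379.
Because the ceiling (37) lies below the market-clearing price, it is binding.
At p = 37: qd = 739 - 6·37 = 517 and qs = 8·37 - 101 = 195.
Shortage = qd - qs = 517 - 195 = 322.

322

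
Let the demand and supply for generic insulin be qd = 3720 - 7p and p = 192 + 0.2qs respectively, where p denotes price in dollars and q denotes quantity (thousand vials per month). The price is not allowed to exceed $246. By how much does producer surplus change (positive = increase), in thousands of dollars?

Rearranging supply gives qs = 5p - 960. In a free market, 3720 - 7p = 5p - 960 gives the equilibrium p* = 390, q* = 990.
The ceiling of 246 is below the equilibrium price 390, so it binds.
At p = 246: qd = 3720 - 7·246 = 1998 and qs = 5·246 - 960 = 270.
Producer surplus without the control is ½ · (390 - 192) · 990 = 98010.
With the ceiling, producers sell 270 units at 246, so PS = ½ · (246 - 192) · 270 = 7290.
Change in producer surplus = 7290 - 98010 = -90720.

-90720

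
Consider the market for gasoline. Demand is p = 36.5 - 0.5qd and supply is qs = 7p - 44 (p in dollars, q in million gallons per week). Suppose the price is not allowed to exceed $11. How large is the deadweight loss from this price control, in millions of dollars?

63

Rearranging demand gives qd = 73 - 2p. In a free market, 73 - 2p = 7p - 44 gives the equilibrium p* = 13, q* = 47.
Since 11 < 13, the ceiling is binding.
At p = 11: qd = 73 - 2·11 = 51 and qs = 7·11 - 44 = 33.
Quantity traded falls to 33. At q = 33 the demand price is (73 - 33)/2 = 20 and the supply price is (44 + 33)/7 = 11.
Deadweight loss = ½ · (20 - 11) · (47 - 33) = ½ · 9 · 14 = 63.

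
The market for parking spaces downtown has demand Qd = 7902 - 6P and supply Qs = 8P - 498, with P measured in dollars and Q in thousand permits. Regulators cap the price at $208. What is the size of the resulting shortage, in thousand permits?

Equilibrium: 7902 - 6P = 8P - 498, so 8400 = 14P and P* = 600, Q* = 4302.
Since 208 < 600, the ceiling is binding.
At P = 208: Qd = 7902 - 6·208 = 6654 and Qs = 8·208 - 498 = 1166.
Shortage = Qd - Qs = 6654 - 1166 = 5488.

5488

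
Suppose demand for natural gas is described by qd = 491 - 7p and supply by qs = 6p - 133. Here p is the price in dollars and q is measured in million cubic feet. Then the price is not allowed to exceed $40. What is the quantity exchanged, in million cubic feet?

Equilibrium: 491 - 7p = 6p - 133, so 624 = 13p and p* = 48, q* = 155.
Because the ceiling (40) lies below the market-clearing price, it is binding.
At p = 40: qd = 491 - 7·40 = 211 and qs = 6·40 - 133 = 107.
The quantity actually transacted is the short side, supply: 107.

107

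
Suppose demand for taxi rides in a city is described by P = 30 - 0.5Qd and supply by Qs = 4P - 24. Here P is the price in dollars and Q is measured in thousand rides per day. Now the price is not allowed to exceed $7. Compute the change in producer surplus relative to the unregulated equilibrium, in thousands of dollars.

-126

Rearranging demand gives Qd = 60 - 2P. In a free market, 60 - 2P = 4P - 24 gives the equilibrium P* = 14, Q* = 32.
Since 7 < 14, the ceiling is binding.
At P = 7: Qd = 60 - 2·7 = 46 and Qs = 4·7 - 24 = 4.
Producer surplus without the control is ½ · (14 - 6) · 32 = 128.
With the ceiling, producers sell 4 units at 7, so PS = ½ · (7 - 6) · 4 = 2.
Change in producer surplus = 2 - 128 = -126.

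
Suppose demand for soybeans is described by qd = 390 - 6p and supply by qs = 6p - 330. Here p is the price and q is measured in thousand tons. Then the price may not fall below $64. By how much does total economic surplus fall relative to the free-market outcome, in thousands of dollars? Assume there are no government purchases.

In a free market, 390 - 6p = 6p - 330 gives the equilibrium p* = 60, q* = 30.
Since 64 > 60, the floor is binding.
At p = 64: qd = 390 - 6·64 = 6 and qs = 6·64 - 330 = 54.
Quantity traded falls to 6. At q = 6 the demand price is (390 - 6)/6 = 64 and the supply price is (330 + 6)/6 = 56.
Deadweight loss = ½ · (64 - 56) · (30 - 6) = ½ · 8 · 24 = 96.

96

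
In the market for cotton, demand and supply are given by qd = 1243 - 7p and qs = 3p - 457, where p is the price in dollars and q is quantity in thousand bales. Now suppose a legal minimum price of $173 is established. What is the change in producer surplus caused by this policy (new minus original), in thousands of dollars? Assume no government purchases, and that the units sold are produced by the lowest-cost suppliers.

Equilibrium: 1243 - 7p = 3p - 457, so 1700 = 10p and p* = 170, q* = 53.
Since 173 > 170, the floor is binding.
At p = 173: qd = 1243 - 7·173 = 32 and qs = 3·173 - 457 = 62.
Producer surplus without the control is ½ · (170 - 457/3) · 53 = 2809/6.
With the floor, 32 units are sold at 173. The supply price at q = 32 is 163, so PS = ½ · [(173 - 457/3) + (173 - 163)] · 32 = 1472/3.
Change in producer surplus = 1472/3 - 2809/6 = 22.5.

22.5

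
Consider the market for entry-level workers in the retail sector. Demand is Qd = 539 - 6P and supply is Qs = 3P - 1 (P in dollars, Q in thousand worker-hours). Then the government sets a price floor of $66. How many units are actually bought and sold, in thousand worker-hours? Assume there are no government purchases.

143

Without the control the market clears where 539 - 6P = 3P - 1, i.e. P* = 60 and Q* = 179.
The floor of 66 is above the equilibrium price 60, so it binds.
At P = 66: Qd = 539 - 6·66 = 143 and Qs = 3·66 - 1 = 197.
The quantity actually transacted is the short side, demand: 143.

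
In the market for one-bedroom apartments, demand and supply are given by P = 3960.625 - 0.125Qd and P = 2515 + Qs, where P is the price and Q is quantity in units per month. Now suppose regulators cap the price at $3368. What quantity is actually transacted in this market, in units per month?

Rearranging demand gives Qd = 31685 - 8P; rearranging supply gives Qs = P - 2515. Without the control the market clears where 31685 - 8P = P - 2515, i.e. P* = 3800 and Q* = 1285.
Since 3368 < 3800, the ceiling is binding.
At P = 3368: Qd = 31685 - 8·3368 = 4741 and Qs = 3368 - 2515 = 853.
The quantity actually transacted is the short side, supply: 853.

853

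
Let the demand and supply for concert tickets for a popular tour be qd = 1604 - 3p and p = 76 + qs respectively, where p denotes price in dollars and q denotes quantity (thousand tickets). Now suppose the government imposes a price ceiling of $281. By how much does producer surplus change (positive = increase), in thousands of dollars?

-38155.5

Rearranging supply gives qs = p - 76. In a free market, 1604 - 3p = p - 76 gives the equilibrium p* = 420, q* = 344.
The ceiling of 281 is below the equilibrium price 420, so it binds.
At p = 281: qd = 1604 - 3·281 = 761 and qs = 281 - 76 = 205.
Producer surplus without the control is ½ · (420 - 76) · 344 = 59168.
With the ceiling, producers sell 205 units at 281, so PS = ½ · (281 - 76) · 205 = 21012.5.
Change in producer surplus = 21012.5 - 59168 = -38155.5.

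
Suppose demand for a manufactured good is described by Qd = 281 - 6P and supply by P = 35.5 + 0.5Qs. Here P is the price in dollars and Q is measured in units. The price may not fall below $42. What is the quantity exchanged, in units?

Rearranging supply gives Qs = 2P - 71. In a free market, 281 - 6P = 2P - 71 gives the equilibrium P* = 44, Q* = 17.
Since 42 is below P* = 44, the floor does not bind and the free-market outcome prevails.

17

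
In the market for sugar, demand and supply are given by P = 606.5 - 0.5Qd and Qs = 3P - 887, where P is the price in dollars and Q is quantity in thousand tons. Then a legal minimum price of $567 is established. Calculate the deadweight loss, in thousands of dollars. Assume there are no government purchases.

Rearranging demand gives Qd = 1213 - 2P. Equilibrium: 1213 - 2P = 3P - 887, so 2100 = 5P and P* = 420, Q* = 373.
Because the floor (567) lies above the market-clearing price, it is binding.
At P = 567: Qd = 1213 - 2·567 = 79 and Qs = 3·567 - 887 = 814.
Quantity traded falls to 79. At Q = 79 the demand price is (1213 - 79)/2 = 567 and the supply price is (887 + 79)/3 = 322.
Deadweight loss = ½ · (567 - 322) · (373 - 79) = ½ · 245 · 294 = 36015.

36015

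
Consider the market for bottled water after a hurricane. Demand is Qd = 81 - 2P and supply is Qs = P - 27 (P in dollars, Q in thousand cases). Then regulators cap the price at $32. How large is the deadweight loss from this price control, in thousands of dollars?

Equilibrium: 81 - 2P = P - 27, so 108 = 3P and P* = 36, Q* = 9.
Because the ceiling (32) lies below the market-clearing price, it is binding.
At P = 32: Qd = 81 - 2·32 = 17 and Qs = 32 - 27 = 5.
Quantity traded falls to 5. At Q = 5 the demand price is (81 - 5)/2 = 38 and the supply price is 27 + 5 = 32.
Deadweight loss = ½ · (38 - 32) · (9 - 5) = ½ · 6 · 4 = 12.

12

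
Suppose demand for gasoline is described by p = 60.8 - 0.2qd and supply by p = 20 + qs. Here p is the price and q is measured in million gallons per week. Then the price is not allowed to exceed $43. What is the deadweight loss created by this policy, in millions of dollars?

Rearranging demand gives qd = 304 - 5p; rearranging supply gives qs = p - 20. Equilibrium: 304 - 5p = p - 20, so 324 = 6p and p* = 54, q* = 34.
Since 43 < 54, the ceiling is binding.
At p = 43: qd = 304 - 5·43 = 89 and qs = 43 - 20 = 23.
Quantity traded falls to 23. At q = 23 the demand price is (304 - 23)/5 = 56.2 and the supply price is 20 + 23 = 43.
Deadweight loss = ½ · (56.2 - 43) · (34 - 23) = ½ · 13.2 · 11 = 72.6.

72.6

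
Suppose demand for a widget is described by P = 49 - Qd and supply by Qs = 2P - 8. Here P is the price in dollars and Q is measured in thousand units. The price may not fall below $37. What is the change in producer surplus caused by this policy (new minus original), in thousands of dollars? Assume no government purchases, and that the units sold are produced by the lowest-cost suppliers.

Rearranging demand gives Qd = 49 - P. In a free market, 49 - P = 2P - 8 gives the equilibrium P* = 19, Q* = 30.
Because the floor (37) lies above the market-clearing price, it is binding.
At P = 37: Qd = 49 - 37 = 12 and Qs = 2·37 - 8 = 66.
Producer surplus without the control is ½ · (19 - 4) · 30 = 225.
With the floor, 12 units are sold at 37. The supply price at Q = 12 is 10, so PS = ½ · [(37 - 4) + (37 - 10)] · 12 = 360.
Change in producer surplus = 360 - 225 = 135.

135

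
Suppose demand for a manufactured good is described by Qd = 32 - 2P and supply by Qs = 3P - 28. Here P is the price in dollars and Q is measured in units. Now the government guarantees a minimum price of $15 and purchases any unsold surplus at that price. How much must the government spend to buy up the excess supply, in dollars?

225

Setting quantity demanded equal to quantity supplied, 32 - 2P = 3P - 28, gives P* = 12 and Q* = 8.
The floor of 15 is above the equilibrium price 12, so it binds.
At P = 15: Qd = 32 - 2·15 = 2 and Qs = 3·15 - 28 = 17.
Surplus = Qs - Qd = 15.
Government expenditure = surplus × support price = 15 × 15 = 225.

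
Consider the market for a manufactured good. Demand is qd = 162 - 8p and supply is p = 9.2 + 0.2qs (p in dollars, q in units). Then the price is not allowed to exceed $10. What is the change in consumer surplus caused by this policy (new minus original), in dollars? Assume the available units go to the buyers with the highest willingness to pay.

-32.25

Rearranging supply gives qs = 5p - 46. In a free market, 162 - 8p = 5p - 46 gives the equilibrium p* = 16, q* = 34.
Because the ceiling (10) lies below the market-clearing price, it is binding.
At p = 10: qd = 162 - 8·10 = 82 and qs = 5·10 - 46 = 4.
Consumer surplus without the control is ½ · (20.25 - 16) · 34 = 72.25.
With the ceiling, 4 units are sold at 10 (assume they go to the highest-value buyers). The demand price at q = 4 is 19.75, so CS = ½ · [(20.25 - 10) + (19.75 - 10)] · 4 = 40.
Change in consumer surplus = 40 - 72.25 = -32.25.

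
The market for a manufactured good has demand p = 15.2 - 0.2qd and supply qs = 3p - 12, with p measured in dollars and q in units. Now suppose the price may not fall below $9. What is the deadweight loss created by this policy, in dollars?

0

Rearranging demand gives qd = 76 - 5p. Without the control the market clears where 76 - 5p = 3p - 12, i.e. p* = 11 and q* = 21.
The floor of 9 is below the equilibrium price 11, so it is not binding; the market clears at p* = 11, q* = 21.
Since the control does not bind, no trades are prevented and deadweight loss is zero.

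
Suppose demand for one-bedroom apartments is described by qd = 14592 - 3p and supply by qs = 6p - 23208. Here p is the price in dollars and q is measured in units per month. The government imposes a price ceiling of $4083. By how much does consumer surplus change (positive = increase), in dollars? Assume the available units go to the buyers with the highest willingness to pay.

68796

Equilibrium: 14592 - 3p = 6p - 23208, so 37800 = 9p and p* = 4200, q* = 1992.
Since 4083 < 4200, the ceiling is binding.
At p = 4083: qd = 14592 - 3·4083 = 2343 and qs = 6·4083 - 23208 = 1290.
Consumer surplus without the control is ½ · (4864 - 4200) · 1992 = 661344.
With the ceiling, 1290 units are sold at 4083 (assume they go to the highest-value buyers). The demand price at q = 1290 is 4434, so CS = ½ · [(4864 - 4083) + (4434 - 4083)] · 1290 = 730140.
Change in consumer surplus = 730140 - 661344 = 68796.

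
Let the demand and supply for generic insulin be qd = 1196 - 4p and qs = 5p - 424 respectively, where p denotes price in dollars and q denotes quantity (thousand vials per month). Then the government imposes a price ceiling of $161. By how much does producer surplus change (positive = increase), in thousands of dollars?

-8141.5

Equilibrium: 1196 - 4p = 5p - 424, so 1620 = 9p and p* = 180, q* = 476.
Since 161 < 180, the ceiling is binding.
At p = 161: qd = 1196 - 4·161 = 552 and qs = 5·161 - 424 = 381.
Producer surplus without the control is ½ · (180 - 84.8) · 476 = 22657.6.
With the ceiling, producers sell 381 units at 161, so PS = ½ · (161 - 84.8) · 381 = 14516.1.
Change in producer surplus = 14516.1 - 22657.6 = -8141.5.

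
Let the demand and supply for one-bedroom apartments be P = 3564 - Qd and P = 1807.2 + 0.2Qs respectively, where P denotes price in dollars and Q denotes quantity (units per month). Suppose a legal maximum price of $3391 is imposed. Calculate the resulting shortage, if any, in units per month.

0

Rearranging demand gives Qd = 3564 - P; rearranging supply gives Qs = 5P - 9036. In a free market, 3564 - P = 5P - 9036 gives the equilibrium P* = 2100, Q* = 1464.
Since 3391 is above P* = 2100, the ceiling does not bind and the free-market outcome prevails.
Since the control does not bind, there is no shortage.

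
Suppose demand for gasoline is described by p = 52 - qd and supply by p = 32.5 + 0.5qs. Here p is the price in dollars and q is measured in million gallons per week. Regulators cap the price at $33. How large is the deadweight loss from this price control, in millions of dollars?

Rearranging demand gives qd = 52 - p; rearranging supply gives qs = 2p - 65. Setting quantity demanded equal to quantity supplied, 52 - p = 2p - 65, gives p* = 39 and q* = 13.
Since 33 < 39, the ceiling is binding.
At p = 33: qd = 52 - 33 = 19 and qs = 2·33 - 65 = 1.
Quantity traded falls to 1. At q = 1 the demand price is 52 - 1 = 51 and the supply price is (65 + 1)/2 = 33.
Deadweight loss = ½ · (51 - 33) · (13 - 1) = ½ · 18 · 12 = 108.

108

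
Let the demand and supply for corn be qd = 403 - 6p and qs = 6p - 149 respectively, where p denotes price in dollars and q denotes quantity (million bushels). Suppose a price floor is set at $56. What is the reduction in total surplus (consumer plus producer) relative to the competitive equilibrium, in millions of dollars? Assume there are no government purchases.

Equilibrium: 403 - 6p = 6p - 149, so 552 = 12p and p* = 46, q* = 127.
Since 56 > 46, the floor is binding.
At p = 56: qd = 403 - 6·56 = 67 and qs = 6·56 - 149 = 187.
Quantity traded falls to 67. At q = 67 the demand price is (403 - 67)/6 = 56 and the supply price is (149 + 67)/6 = 36.
Deadweight loss = ½ · (56 - 36) · (127 - 67) = ½ · 20 · 60 = 600.

600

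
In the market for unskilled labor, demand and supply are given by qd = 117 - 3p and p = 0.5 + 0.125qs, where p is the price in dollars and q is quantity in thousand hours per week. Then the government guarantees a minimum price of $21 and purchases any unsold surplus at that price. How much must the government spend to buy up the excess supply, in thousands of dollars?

2310

Rearranging supply gives qs = 8p - 4. Equilibrium: 117 - 3p = 8p - 4, so 121 = 11p and p* = 11, q* = 84.
Because the floor (21) lies above the market-clearing price, it is binding.
At p = 21: qd = 117 - 3·21 = 54 and qs = 8·21 - 4 = 164.
Surplus = qs - qd = 110.
Government expenditure = surplus × support price = 110 × 21 = 2310.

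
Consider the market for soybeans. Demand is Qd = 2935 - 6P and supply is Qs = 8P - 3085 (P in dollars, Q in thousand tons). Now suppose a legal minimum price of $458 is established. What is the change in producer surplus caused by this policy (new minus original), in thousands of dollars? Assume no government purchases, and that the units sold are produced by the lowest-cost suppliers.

3472

Equilibrium: 2935 - 6P = 8P - 3085, so 6020 = 14P and P* = 430, Q* = 355.
The floor of 458 is above the equilibrium price 430, so it binds.
At P = 458: Qd = 2935 - 6·458 = 187 and Qs = 8·458 - 3085 = 579.
Producer surplus without the control is ½ · (430 - 385.625) · 355 = 7876.5625.
With the floor, 187 units are sold at 458. The supply price at Q = 187 is 409, so PS = ½ · [(458 - 385.625) + (458 - 409)] · 187 = 11348.5625.
Change in producer surplus = 11348.5625 - 7876.5625 = 3472.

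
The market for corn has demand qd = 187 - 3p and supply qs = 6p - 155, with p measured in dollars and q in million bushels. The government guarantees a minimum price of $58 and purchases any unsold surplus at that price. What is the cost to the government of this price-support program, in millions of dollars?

In a free market, 187 - 3p = 6p - 155 gives the equilibrium p* = 38, q* = 73.
Since 58 > 38, the floor is binding.
At p = 58: qd = 187 - 3·58 = 13 and qs = 6·58 - 155 = 193.
Surplus = qs - qd = 180.
Government expenditure = surplus × support price = 180 × 58 = 10440.

10440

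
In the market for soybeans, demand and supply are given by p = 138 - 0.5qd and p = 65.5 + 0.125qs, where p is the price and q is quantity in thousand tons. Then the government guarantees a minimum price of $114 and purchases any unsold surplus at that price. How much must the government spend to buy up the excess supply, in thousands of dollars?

38760

Rearranging demand gives qd = 276 - 2p; rearranging supply gives qs = 8p - 524. Setting quantity demanded equal to quantity supplied, 276 - 2p = 8p - 524, gives p* = 80 and q* = 116.
Since 114 > 80, the floor is binding.
At p = 114: qd = 276 - 2·114 = 48 and qs = 8·114 - 524 = 388.
Surplus = qs - qd = 340.
Government expenditure = surplus × support price = 340 × 114 = 38760.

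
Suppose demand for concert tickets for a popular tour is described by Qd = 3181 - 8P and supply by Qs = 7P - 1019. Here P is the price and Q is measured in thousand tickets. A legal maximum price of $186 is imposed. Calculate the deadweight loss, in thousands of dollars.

57986.25

Equilibrium: 3181 - 8P = 7P - 1019, so 4200 = 15P and P* = 280, Q* = 941.
The ceiling of 186 is below the equilibrium price 280, so it binds.
At P = 186: Qd = 3181 - 8·186 = 1693 and Qs = 7·186 - 1019 = 283.
Quantity traded falls to 283. At Q = 283 the demand price is (3181 - 283)/8 = 362.25 and the supply price is (1019 + 283)/7 = 186.
Deadweight loss = ½ · (362.25 - 186) · (941 - 283) = ½ · 176.25 · 658 = 57986.25.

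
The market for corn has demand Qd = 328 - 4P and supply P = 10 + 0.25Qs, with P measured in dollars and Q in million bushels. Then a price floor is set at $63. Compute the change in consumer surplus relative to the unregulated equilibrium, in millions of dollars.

-1870

Rearranging supply gives Qs = 4P - 40. In a free market, 328 - 4P = 4P - 40 gives the equilibrium P* = 46, Q* = 144.
Because the floor (63) lies above the market-clearing price, it is binding.
At P = 63: Qd = 328 - 4·63 = 76 and Qs = 4·63 - 40 = 212.
Consumer surplus without the control is ½ · (82 - 46) · 144 = 2592.
With the floor, consumers buy 76 units at 63, so CS = ½ · (82 - 63) · 76 = 722.
Change in consumer surplus = 722 - 2592 = -1870.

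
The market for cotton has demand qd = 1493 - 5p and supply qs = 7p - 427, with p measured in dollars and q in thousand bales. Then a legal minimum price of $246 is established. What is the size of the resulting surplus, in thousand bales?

Equilibrium: 1493 - 5p = 7p - 427, so 1920 = 12p and p* = 160, q* = 693.
Because the floor (246) lies above the market-clearing price, it is binding.
At p = 246: qd = 1493 - 5·246 = 263 and qs = 7·246 - 427 = 1295.
Surplus = qs - qd = 1295 - 263 = 1032.

1032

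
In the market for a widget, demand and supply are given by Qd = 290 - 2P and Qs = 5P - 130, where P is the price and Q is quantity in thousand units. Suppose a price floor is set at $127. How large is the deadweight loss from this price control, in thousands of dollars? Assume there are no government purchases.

Equilibrium: 290 - 2P = 5P - 130, so 420 = 7P and P* = 60, Q* = 170.
The floor of 127 is above the equilibrium price 60, so it binds.
At P = 127: Qd = 290 - 2·127 = 36 and Qs = 5·127 - 130 = 505.
Quantity traded falls to 36. At Q = 36 the demand price is (290 - 36)/2 = 127 and the supply price is (130 + 36)/5 = 33.2.
Deadweight loss = ½ · (127 - 33.2) · (170 - 36) = ½ · 93.8 · 134 = 6284.6.

6284.6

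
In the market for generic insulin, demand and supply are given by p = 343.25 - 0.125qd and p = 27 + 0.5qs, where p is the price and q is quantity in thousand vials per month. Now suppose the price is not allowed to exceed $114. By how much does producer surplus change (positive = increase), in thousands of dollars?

-56440

Rearranging demand gives qd = 2746 - 8p; rearranging supply gives qs = 2p - 54. Setting quantity demanded equal to quantity supplied, 2746 - 8p = 2p - 54, gives p* = 280 and q* = 506.
Since 114 < 280, the ceiling is binding.
At p = 114: qd = 2746 - 8·114 = 1834 and qs = 2·114 - 54 = 174.
Producer surplus without the control is ½ · (280 - 27) · 506 = 64009.
With the ceiling, producers sell 174 units at 114, so PS = ½ · (114 - 27) · 174 = 7569.
Change in producer surplus = 7569 - 64009 = -56440.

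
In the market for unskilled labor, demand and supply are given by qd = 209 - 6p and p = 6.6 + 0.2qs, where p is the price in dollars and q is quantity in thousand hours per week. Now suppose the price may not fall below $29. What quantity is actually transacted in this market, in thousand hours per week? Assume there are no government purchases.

Rearranging supply gives qs = 5p - 33. In a free market, 209 - 6p = 5p - 33 gives the equilibrium p* = 22, q* = 77.
Since 29 > 22, the floor is binding.
At p = 29: qd = 209 - 6·29 = 35 and qs = 5·29 - 33 = 112.
The quantity actually transacted is the short side, demand: 35.

35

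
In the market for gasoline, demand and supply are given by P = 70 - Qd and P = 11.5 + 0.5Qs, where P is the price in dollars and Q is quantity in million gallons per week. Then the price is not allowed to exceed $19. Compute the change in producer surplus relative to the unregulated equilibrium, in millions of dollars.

-324

Rearranging demand gives Qd = 70 - P; rearranging supply gives Qs = 2P - 23. Without the control the market clears where 70 - P = 2P - 23, i.e. P* = 31 and Q* = 39.
Since 19 < 31, the ceiling is binding.
At P = 19: Qd = 70 - 19 = 51 and Qs = 2·19 - 23 = 15.
Producer surplus without the control is ½ · (31 - 11.5) · 39 = 380.25.
With the ceiling, producers sell 15 units at 19, so PS = ½ · (19 - 11.5) · 15 = 56.25.
Change in producer surplus = 56.25 - 380.25 = -324.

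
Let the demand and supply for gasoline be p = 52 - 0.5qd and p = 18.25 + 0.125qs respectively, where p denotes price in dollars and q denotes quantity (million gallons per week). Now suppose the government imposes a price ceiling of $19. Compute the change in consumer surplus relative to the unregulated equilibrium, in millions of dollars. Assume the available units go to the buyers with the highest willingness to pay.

-540

Rearranging demand gives qd = 104 - 2p; rearranging supply gives qs = 8p - 146. Without the control the market clears where 104 - 2p = 8p - 146, i.e. p* = 25 and q* = 54.
The ceiling of 19 is below the equilibrium price 25, so it binds.
At p = 19: qd = 104 - 2·19 = 66 and qs = 8·19 - 146 = 6.
Consumer surplus without the control is ½ · (52 - 25) · 54 = 729.
With the ceiling, 6 units are sold at 19 (assume they go to the highest-value buyers). The demand price at q = 6 is 49, so CS = ½ · [(52 - 19) + (49 - 19)] · 6 = 189.
Change in consumer surplus = 189 - 729 = -540.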